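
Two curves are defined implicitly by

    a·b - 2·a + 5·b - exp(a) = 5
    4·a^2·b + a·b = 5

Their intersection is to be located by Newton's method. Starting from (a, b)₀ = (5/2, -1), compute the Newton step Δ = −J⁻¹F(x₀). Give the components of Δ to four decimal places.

(-2.2018, -0.4996)

At (5/2, -1): F = (-29.682494, -32.5000).
Jacobian J = [[b - exp(a) - 2, a + 5], [8·a·b + b, 4·a^2 + a]].
At the point, J = [[-15.182494, 7.5000], [-21.0000, 27.5000]] (det J = -260.018584).
Solving J·Δ = −F gives Δ = (-2.2018, -0.4996).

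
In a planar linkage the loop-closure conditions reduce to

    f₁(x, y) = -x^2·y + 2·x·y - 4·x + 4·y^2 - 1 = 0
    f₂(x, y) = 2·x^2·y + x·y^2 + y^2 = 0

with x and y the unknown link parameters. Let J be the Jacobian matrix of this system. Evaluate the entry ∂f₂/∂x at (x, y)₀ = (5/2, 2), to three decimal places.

∂f₂/∂x = 4·x·y + y^2.
At (5/2, 2) this is 24.000.

24.000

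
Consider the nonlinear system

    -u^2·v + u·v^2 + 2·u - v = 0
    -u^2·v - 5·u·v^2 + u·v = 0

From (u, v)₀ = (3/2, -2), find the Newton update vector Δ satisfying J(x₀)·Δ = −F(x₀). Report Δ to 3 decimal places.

(-0.935, 0.463)

At (3/2, -2): F = (15.500, -28.500).
Jacobian J = [[-2·u·v + v^2 + 2, -u^2 + 2·u·v - 1], [-2·u·v - 5·v^2 + v, -u^2 - 10·u·v + u]].
At the point, J = [[12.000, -9.250], [-16.000, 29.250]] (det J = 203.000).
Solving J·Δ = −F gives Δ = (-0.935, 0.463).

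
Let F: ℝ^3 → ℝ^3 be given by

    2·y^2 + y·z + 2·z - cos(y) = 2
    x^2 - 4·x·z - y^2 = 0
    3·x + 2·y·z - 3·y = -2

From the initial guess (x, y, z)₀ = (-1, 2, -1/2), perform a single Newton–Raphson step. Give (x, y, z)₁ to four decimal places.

At (-1, 2, -1/2): F = (4.416147, -5.0000, -9.0000).
Jacobian J = [[0, 4·y + z + sin(y), y + 2], [2·x - 4·z, -2·y, -4·x], [3, 2·z - 3, 2·y]].
At the point, J = [[0.0000, 8.409297, 4.0000], [0.0000, -4.0000, 4.0000], [3.0000, -4.0000, 4.0000]] (det J = 148.911569).
Solving J·Δ = −F gives Δ = (1.3333, -0.7588, 0.4912).
Then the next iterate is (x, y, z)₁ = (0.3333, 1.2412, -0.0088).

(0.3333, 1.2412, -0.0088)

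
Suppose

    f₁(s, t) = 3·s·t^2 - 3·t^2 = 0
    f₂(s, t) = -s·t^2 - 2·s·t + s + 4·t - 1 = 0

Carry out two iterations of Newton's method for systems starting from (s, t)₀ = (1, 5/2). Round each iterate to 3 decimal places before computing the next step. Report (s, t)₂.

(1.000, 2.003)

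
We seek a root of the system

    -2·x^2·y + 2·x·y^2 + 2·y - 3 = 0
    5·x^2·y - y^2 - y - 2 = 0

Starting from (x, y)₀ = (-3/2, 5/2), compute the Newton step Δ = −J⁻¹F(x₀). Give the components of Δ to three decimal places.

(0.307, -1.118)

At (-3/2, 5/2): F = (-28.000, 17.375).
Jacobian J = [[-4·x·y + 2·y^2, -2·x^2 + 4·x·y + 2], [10·x·y, 5·x^2 - 2·y - 1]].
At the point, J = [[27.500, -17.500], [-37.500, 5.250]] (det J = -511.875).
Solving J·Δ = −F gives Δ = (0.307, -1.118).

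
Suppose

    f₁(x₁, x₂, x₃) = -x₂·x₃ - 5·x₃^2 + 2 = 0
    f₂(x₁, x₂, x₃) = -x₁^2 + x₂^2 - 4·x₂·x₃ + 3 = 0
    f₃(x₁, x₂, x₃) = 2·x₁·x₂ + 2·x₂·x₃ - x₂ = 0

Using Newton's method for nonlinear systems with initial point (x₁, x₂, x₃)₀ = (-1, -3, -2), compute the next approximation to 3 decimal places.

(-2.524, 0.687, -1.277)

At (-1, -3, -2): F = (-24.000, -13.000, 21.000).
Jacobian J = [[0, -x₃, -x₂ - 10·x₃], [-2·x₁, 2·x₂ - 4·x₃, -4·x₂], [2·x₂, 2·x₁ + 2·x₃ - 1, 2·x₂]].
At the point, J = [[0.000, 2.000, 23.000], [2.000, 2.000, 12.000], [-6.000, -7.000, -6.000]] (det J = -166.000).
Solving J·Δ = −F gives Δ = (-1.524, 3.687, 0.723).
Then the next iterate is (x₁, x₂, x₃)₁ = (-2.524, 0.687, -1.277).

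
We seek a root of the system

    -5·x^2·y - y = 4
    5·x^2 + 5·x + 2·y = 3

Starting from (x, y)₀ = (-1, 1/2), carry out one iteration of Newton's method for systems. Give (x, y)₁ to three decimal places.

(-2.300, -1.750)

At (-1, 1/2): F = (-7.000, -2.000).
Jacobian J = [[-10·x·y, -5·x^2 - 1], [10·x + 5, 2]].
At the point, J = [[5.000, -6.000], [-5.000, 2.000]] (det J = -20.000).
Solving J·Δ = −F gives Δ = (-1.300, -2.250).
Then the next iterate is (x, y)₁ = (-2.300, -1.750).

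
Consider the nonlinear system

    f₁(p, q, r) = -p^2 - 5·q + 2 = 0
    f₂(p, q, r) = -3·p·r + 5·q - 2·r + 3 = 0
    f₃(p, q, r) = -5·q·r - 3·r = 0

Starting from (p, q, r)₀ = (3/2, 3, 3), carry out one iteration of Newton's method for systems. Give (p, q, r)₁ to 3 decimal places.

(0.597, 0.492, 2.090)

At (3/2, 3, 3): F = (-15.250, -1.500, -54.000).
Jacobian J = [[-2·p, -5, 0], [-3·r, 5, -3·p - 2], [0, -5·r, -5·q - 3]].
At the point, J = [[-3.000, -5.000, 0.000], [-9.000, 5.000, -6.500], [0.000, -15.000, -18.000]] (det J = 1372.500).
Solving J·Δ = −F gives Δ = (-0.903, -2.508, -0.910).
Then the next iterate is (p, q, r)₁ = (0.597, 0.492, 2.090).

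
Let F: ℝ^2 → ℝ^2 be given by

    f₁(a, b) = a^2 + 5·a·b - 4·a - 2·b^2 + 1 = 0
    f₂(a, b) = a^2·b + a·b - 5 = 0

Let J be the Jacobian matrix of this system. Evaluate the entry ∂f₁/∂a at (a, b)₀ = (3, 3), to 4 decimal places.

∂f₁/∂a = 2·a + 5·b - 4.
At (3, 3) this is 17.0000.

17.0000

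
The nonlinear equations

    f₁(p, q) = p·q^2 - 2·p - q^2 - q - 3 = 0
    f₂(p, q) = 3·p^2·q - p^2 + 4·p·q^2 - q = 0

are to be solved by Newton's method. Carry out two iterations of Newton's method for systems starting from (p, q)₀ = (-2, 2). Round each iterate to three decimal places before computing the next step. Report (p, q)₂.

At (-2, 2): F = (-13.000, -14.000).
Jacobian J = [[q^2 - 2, 2·p·q - 2·q - 1], [6·p·q - 2·p + 4·q^2, 3·p^2 + 8·p·q - 1]].
At the point, J = [[2.000, -13.000], [-4.000, -21.000]] (det J = -94.000).
Solving J·Δ = −F gives Δ = (0.968, -0.851).
Then the next iterate is (p, q)₁ = (-1.032, 1.149).
Round to (-1.032, 1.149) and repeat: F = (-4.76765, -3.99268), J = [[-0.67980, -5.66954], [0.23020, -7.29107]].
Δ = (-1.936, -0.609), so (p, q)₂ = (-2.968, 0.540).

(-2.968, 0.540)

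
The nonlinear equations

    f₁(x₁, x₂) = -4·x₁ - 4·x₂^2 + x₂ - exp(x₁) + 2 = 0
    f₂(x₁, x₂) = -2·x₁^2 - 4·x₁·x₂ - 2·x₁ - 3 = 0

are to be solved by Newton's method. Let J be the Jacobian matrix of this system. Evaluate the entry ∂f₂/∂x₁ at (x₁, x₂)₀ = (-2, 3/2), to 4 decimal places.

∂f₂/∂x₁ = -4·x₁ - 4·x₂ - 2.
At (-2, 3/2) this is 0.0000.

0.0000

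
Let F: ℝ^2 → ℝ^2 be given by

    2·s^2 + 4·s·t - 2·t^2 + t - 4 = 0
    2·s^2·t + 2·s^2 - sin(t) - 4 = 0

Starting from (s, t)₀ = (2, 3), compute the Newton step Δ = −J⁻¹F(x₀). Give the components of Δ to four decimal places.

(-0.7268, -0.5119)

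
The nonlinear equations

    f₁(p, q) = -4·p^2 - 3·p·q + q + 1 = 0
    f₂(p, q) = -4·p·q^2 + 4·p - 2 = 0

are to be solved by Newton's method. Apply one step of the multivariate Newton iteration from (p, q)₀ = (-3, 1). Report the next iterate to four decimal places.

(-1.8492, 1.0833)

At (-3, 1): F = (-25.0000, -2.0000).
Jacobian J = [[-8·p - 3·q, -3·p + 1], [-4·q^2 + 4, -8·p·q]].
At the point, J = [[21.0000, 10.0000], [0.0000, 24.0000]] (det J = 504.0000).
Solving J·Δ = −F gives Δ = (1.1508, 0.0833).
Then the next iterate is (p, q)₁ = (-1.8492, 1.0833).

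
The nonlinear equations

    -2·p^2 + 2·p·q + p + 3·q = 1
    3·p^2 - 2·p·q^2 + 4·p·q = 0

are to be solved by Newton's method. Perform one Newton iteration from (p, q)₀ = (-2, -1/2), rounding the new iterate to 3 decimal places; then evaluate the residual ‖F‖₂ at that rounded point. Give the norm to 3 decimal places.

5.407

At (-2, -1/2): F = (-10.500, 17.000).
Jacobian J = [[-4·p + 2·q + 1, 2·p + 3], [6·p - 2·q^2 + 4·q, -4·p·q + 4·p]].
At the point, J = [[8.000, -1.000], [-14.500, -12.000]] (det J = -110.500).
Solving J·Δ = −F gives Δ = (1.294, -0.147).
Then the next iterate is (p, q)₁ = (-0.706, -0.647).
Re-evaluating at (-0.706, -0.647): F = (-3.73031, 3.91351), so ‖F‖₂ = 5.407.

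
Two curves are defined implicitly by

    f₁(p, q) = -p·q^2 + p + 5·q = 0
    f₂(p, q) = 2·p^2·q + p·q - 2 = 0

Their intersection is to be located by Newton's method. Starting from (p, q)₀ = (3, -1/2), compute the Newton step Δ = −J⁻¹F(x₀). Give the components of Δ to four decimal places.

(-1.3985, 0.1624)

At (3, -1/2): F = (-0.2500, -12.5000).
Jacobian J = [[-q^2 + 1, -2·p·q + 5], [4·p·q + q, 2·p^2 + p]].
At the point, J = [[0.7500, 8.0000], [-6.5000, 21.0000]] (det J = 67.7500).
Solving J·Δ = −F gives Δ = (-1.3985, 0.1624).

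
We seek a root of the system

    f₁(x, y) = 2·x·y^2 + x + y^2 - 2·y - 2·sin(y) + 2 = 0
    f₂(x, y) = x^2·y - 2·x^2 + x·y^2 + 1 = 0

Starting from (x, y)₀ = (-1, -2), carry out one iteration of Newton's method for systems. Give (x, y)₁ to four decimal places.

(-4.0801, 6.7921)

At (-1, -2): F = (2.818595, -7.0000).
Jacobian J = [[2·y^2 + 1, 4·x·y + 2·y - 2·cos(y) - 2], [2·x·y - 4·x + y^2, x^2 + 2·x·y]].
At the point, J = [[9.0000, 2.832294], [12.0000, 5.0000]] (det J = 11.012476).
Solving J·Δ = −F gives Δ = (-3.0801, 8.7921).
Then the next iterate is (x, y)₁ = (-4.0801, 6.7921).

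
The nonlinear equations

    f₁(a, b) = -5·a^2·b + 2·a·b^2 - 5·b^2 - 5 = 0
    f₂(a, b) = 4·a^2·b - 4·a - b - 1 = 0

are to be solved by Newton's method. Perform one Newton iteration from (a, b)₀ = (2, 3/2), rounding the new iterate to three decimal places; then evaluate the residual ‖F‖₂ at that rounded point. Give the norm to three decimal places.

701.217

At (2, 3/2): F = (-37.250, 13.500).
Jacobian J = [[-10·a·b + 2·b^2, -5·a^2 + 4·a·b - 10·b], [8·a·b - 4, 4·a^2 - 1]].
At the point, J = [[-25.500, -23.000], [20.000, 15.000]] (det J = 77.500).
Solving J·Δ = −F gives Δ = (3.203, -5.171).
Then the next iterate is (a, b)₁ = (5.203, -3.671).
Re-evaluating at (5.203, -3.671): F = (564.74460, -415.65463), so ‖F‖₂ = 701.217.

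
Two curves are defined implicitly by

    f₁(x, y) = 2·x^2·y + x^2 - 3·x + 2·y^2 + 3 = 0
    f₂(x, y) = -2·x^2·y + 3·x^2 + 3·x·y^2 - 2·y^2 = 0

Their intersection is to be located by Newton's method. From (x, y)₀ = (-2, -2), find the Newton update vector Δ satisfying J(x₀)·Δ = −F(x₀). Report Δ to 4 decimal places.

At (-2, -2): F = (5.0000, -4.0000).
Jacobian J = [[4·x·y + 2·x - 3, 2·x^2 + 4·y], [-4·x·y + 6·x + 3·y^2, -2·x^2 + 6·x·y - 4·y]].
At the point, J = [[9.0000, 0.0000], [-16.0000, 24.0000]] (det J = 216.0000).
Solving J·Δ = −F gives Δ = (-0.5556, -0.2037).

(-0.5556, -0.2037)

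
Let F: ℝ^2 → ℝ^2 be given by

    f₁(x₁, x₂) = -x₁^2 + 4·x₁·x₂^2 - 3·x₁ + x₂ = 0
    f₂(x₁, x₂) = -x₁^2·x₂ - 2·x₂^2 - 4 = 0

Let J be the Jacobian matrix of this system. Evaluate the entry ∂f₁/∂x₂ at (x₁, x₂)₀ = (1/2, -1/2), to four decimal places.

∂f₁/∂x₂ = 8·x₁·x₂ + 1.
At (1/2, -1/2) this is -1.0000.

-1.0000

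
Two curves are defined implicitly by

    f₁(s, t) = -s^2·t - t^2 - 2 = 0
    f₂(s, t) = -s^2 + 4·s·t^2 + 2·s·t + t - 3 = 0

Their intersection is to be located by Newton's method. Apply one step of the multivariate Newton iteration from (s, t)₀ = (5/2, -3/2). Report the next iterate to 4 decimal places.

(1.8822, -1.3487)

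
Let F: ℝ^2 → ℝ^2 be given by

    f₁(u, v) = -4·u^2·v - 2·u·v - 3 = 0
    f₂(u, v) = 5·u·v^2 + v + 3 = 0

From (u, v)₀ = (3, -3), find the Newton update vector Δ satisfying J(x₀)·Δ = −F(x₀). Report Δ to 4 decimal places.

(-1.0445, 0.9887)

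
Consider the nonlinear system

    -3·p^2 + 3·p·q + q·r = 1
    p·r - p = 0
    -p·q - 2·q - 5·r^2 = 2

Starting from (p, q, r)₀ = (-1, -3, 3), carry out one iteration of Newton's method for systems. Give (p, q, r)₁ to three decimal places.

At (-1, -3, 3): F = (-4.000, -2.000, -44.000).
Jacobian J = [[-6·p + 3·q, 3·p + r, q], [r - 1, 0, p], [-q, -p - 2, -10·r]].
At the point, J = [[-3.000, 0.000, -3.000], [2.000, 0.000, -1.000], [3.000, -1.000, -30.000]] (det J = 9.000).
Solving J·Δ = −F gives Δ = (0.222, 3.333, -1.556).
Then the next iterate is (p, q, r)₁ = (-0.778, 0.333, 1.444).

(-0.778, 0.333, 1.444)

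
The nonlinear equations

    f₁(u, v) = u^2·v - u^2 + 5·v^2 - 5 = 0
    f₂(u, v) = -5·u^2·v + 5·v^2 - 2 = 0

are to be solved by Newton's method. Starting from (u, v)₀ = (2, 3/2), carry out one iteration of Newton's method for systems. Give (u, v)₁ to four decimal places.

At (2, 3/2): F = (8.2500, -20.7500).
Jacobian J = [[2·u·v - 2·u, u^2 + 10·v], [-10·u·v, -5·u^2 + 10·v]].
At the point, J = [[2.0000, 19.0000], [-30.0000, -5.0000]] (det J = 560.0000).
Solving J·Δ = −F gives Δ = (-0.6304, -0.3679).
Then the next iterate is (u, v)₁ = (1.3696, 1.1321).

(1.3696, 1.1321)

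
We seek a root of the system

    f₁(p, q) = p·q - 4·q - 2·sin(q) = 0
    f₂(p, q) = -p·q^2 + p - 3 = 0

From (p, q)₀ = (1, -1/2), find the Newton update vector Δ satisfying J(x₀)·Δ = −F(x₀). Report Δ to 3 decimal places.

At (1, -1/2): F = (2.45885, -2.250).
Jacobian J = [[q, p - 2·cos(q) - 4], [-q^2 + 1, -2·p·q]].
At the point, J = [[-0.500, -4.75517], [0.750, 1.000]] (det J = 3.06637).
Solving J·Δ = −F gives Δ = (2.687, 0.235).

(2.687, 0.235)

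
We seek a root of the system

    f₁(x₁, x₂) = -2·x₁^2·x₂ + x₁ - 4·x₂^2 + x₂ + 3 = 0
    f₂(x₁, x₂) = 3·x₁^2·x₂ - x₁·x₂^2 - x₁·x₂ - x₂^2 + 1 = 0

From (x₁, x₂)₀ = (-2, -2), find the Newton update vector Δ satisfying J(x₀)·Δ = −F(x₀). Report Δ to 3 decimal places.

(0.566, 1.055)

At (-2, -2): F = (-1.000, -23.000).
Jacobian J = [[-4·x₁·x₂ + 1, -2·x₁^2 - 8·x₂ + 1], [6·x₁·x₂ - x₂^2 - x₂, 3·x₁^2 - 2·x₁·x₂ - x₁ - 2·x₂]].
At the point, J = [[-15.000, 9.000], [22.000, 10.000]] (det J = -348.000).
Solving J·Δ = −F gives Δ = (0.566, 1.055).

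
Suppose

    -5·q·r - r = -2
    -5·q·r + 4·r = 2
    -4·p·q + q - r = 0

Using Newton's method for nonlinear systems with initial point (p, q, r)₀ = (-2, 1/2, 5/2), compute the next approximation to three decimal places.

At (-2, 1/2, 5/2): F = (-6.750, 1.750, 2.000).
Jacobian J = [[0, -5·r, -5·q - 1], [0, -5·r, -5·q + 4], [-4·q, -4·p + 1, -1]].
At the point, J = [[0.000, -12.500, -3.500], [0.000, -12.500, 1.500], [-2.000, 9.000, -1.000]] (det J = 125.000).
Solving J·Δ = −F gives Δ = (1.562, -0.064, -1.700).
Then the next iterate is (p, q, r)₁ = (-0.438, 0.436, 0.800).

(-0.438, 0.436, 0.800)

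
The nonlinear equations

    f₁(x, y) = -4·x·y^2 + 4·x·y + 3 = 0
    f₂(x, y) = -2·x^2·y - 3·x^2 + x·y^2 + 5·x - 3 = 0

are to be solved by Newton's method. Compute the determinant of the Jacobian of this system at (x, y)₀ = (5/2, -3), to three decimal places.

J = [[-4·y^2 + 4·y, -8·x·y + 4·x], [-4·x·y - 6·x + y^2 + 5, -2·x^2 + 2·x·y]].
At the point, J = [[-48.000, 70.000], [29.000, -27.500]].
det J = -710.000.

-710.000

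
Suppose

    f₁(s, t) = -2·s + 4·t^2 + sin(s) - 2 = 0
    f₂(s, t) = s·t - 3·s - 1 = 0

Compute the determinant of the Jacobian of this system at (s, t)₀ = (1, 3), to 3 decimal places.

J = [[cos(s) - 2, 8·t], [t - 3, s]].
At the point, J = [[-1.45970, 24.000], [0.000, 1.000]].
det J = -1.460.

-1.460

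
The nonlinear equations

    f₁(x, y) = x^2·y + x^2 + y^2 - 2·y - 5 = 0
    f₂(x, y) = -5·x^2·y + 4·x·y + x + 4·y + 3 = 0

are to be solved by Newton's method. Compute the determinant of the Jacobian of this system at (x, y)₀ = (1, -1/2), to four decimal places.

J = [[2·x·y + 2·x, x^2 + 2·y - 2], [-10·x·y + 4·y + 1, -5·x^2 + 4·x + 4]].
At the point, J = [[1.0000, -2.0000], [4.0000, 3.0000]].
det J = 11.0000.

11.0000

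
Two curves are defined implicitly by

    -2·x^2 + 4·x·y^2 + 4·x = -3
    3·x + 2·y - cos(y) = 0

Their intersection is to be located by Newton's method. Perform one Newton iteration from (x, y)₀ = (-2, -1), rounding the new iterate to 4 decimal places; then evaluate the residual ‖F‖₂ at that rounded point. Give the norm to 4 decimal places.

At (-2, -1): F = (-21.0000, -8.540302).
Jacobian J = [[-4·x + 4·y^2 + 4, 8·x·y], [3, sin(y) + 2]].
At the point, J = [[16.0000, 16.0000], [3.0000, 1.158529]] (det J = -29.463536).
Solving J·Δ = −F gives Δ = (3.8120, -2.4995).
Then the next iterate is (x, y)₁ = (1.8120, -3.4995).
Re-evaluating at (1.8120, -3.4995): F = (92.443946, -0.626368), so ‖F‖₂ = 92.4461.

92.4461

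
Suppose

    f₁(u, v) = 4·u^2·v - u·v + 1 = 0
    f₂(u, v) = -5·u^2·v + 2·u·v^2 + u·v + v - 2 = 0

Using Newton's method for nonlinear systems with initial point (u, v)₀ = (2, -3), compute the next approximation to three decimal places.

(1.382, -2.057)

At (2, -3): F = (-41.000, 85.000).
Jacobian J = [[8·u·v - v, 4·u^2 - u], [-10·u·v + 2·v^2 + v, -5·u^2 + 4·u·v + u + 1]].
At the point, J = [[-45.000, 14.000], [75.000, -41.000]] (det J = 795.000).
Solving J·Δ = −F gives Δ = (-0.618, 0.943).
Then the next iterate is (u, v)₁ = (1.382, -2.057).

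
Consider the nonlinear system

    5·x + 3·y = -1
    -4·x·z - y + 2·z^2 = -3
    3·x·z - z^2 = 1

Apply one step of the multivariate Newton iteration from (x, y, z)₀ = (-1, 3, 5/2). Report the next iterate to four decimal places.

At (-1, 3, 5/2): F = (5.0000, 22.5000, -14.7500).
Jacobian J = [[5, 3, 0], [-4·z, -1, -4·x + 4·z], [3·z, 0, 3·x - 2·z]].
At the point, J = [[5.0000, 3.0000, 0.0000], [-10.0000, -1.0000, 14.0000], [7.5000, 0.0000, -8.0000]] (det J = 115.0000).
Solving J·Δ = −F gives Δ = (0.3435, -2.2391, -1.5217).
Then the next iterate is (x, y, z)₁ = (-0.6565, 0.7609, 0.9783).

(-0.6565, 0.7609, 0.9783)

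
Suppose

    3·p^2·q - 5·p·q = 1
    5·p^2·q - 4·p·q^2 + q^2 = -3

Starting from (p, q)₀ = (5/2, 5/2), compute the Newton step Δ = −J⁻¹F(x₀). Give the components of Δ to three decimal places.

At (5/2, 5/2): F = (14.625, 24.875).
Jacobian J = [[6·p·q - 5·q, 3·p^2 - 5·p], [10·p·q - 4·q^2, 5·p^2 - 8·p·q + 2·q]].
At the point, J = [[25.000, 6.250], [37.500, -13.750]] (det J = -578.125).
Solving J·Δ = −F gives Δ = (-0.617, 0.127).

(-0.617, 0.127)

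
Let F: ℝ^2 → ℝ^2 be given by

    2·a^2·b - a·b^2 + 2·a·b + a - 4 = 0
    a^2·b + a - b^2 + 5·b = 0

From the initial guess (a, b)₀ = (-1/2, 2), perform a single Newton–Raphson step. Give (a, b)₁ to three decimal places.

At (-1/2, 2): F = (-3.500, 6.000).
Jacobian J = [[4·a·b - b^2 + 2·b + 1, 2·a^2 - 2·a·b + 2·a], [2·a·b + 1, a^2 - 2·b + 5]].
At the point, J = [[-3.000, 1.500], [-1.000, 1.250]] (det J = -2.250).
Solving J·Δ = −F gives Δ = (-5.944, -9.556).
Then the next iterate is (a, b)₁ = (-6.444, -7.556).

(-6.444, -7.556)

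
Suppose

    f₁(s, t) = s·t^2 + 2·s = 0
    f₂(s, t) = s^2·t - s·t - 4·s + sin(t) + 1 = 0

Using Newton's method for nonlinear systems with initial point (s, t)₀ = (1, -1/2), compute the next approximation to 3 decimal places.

(0.404, 0.409)

At (1, -1/2): F = (2.250, -3.47943).
Jacobian J = [[t^2 + 2, 2·s·t], [2·s·t - t - 4, s^2 - s + cos(t)]].
At the point, J = [[2.250, -1.000], [-4.500, 0.87758]] (det J = -2.52544).
Solving J·Δ = −F gives Δ = (-0.596, 0.909).
Then the next iterate is (s, t)₁ = (0.404, 0.409).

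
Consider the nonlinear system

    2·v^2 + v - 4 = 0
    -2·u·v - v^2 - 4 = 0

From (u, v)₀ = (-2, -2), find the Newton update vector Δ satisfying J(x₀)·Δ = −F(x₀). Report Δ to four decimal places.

(3.4286, 0.2857)

At (-2, -2): F = (2.0000, -16.0000).
Jacobian J = [[0, 4·v + 1], [-2·v, -2·u - 2·v]].
At the point, J = [[0.0000, -7.0000], [4.0000, 8.0000]] (det J = 28.0000).
Solving J·Δ = −F gives Δ = (3.4286, 0.2857).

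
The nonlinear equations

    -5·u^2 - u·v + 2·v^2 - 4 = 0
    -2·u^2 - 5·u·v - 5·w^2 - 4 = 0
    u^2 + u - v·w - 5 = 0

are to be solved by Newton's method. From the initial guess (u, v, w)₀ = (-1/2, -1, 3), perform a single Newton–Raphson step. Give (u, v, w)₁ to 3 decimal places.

At (-1/2, -1, 3): F = (-3.750, -52.000, -2.250).
Jacobian J = [[-10·u - v, -u + 4·v, 0], [-4·u - 5·v, -5·u, -10·w], [2·u + 1, -w, -v]].
At the point, J = [[6.000, -3.500, 0.000], [7.000, 2.500, -30.000], [0.000, -3.000, 1.000]] (det J = -500.500).
Solving J·Δ = −F gives Δ = (-0.180, -1.380, -1.890).
Then the next iterate is (u, v, w)₁ = (-0.680, -2.380, 1.110).

(-0.680, -2.380, 1.110)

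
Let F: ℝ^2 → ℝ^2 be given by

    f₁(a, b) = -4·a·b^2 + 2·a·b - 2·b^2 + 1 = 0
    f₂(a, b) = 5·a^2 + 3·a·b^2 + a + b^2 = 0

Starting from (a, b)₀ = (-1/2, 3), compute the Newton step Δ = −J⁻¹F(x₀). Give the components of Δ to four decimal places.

(-0.0199, -1.4027)

At (-1/2, 3): F = (-2.0000, -3.7500).
Jacobian J = [[-4·b^2 + 2·b, -8·a·b + 2·a - 4·b], [10·a + 3·b^2 + 1, 6·a·b + 2·b]].
At the point, J = [[-30.0000, -1.0000], [23.0000, -3.0000]] (det J = 113.0000).
Solving J·Δ = −F gives Δ = (-0.0199, -1.4027).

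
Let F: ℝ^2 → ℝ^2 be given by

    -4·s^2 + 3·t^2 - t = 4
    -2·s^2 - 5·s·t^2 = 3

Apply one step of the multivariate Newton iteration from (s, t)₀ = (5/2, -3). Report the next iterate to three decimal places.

(1.574, -1.972)

At (5/2, -3): F = (1.000, -128.000).
Jacobian J = [[-8·s, 6·t - 1], [-4·s - 5·t^2, -10·s·t]].
At the point, J = [[-20.000, -19.000], [-55.000, 75.000]] (det J = -2545.000).
Solving J·Δ = −F gives Δ = (-0.926, 1.028).
Then the next iterate is (s, t)₁ = (1.574, -1.972).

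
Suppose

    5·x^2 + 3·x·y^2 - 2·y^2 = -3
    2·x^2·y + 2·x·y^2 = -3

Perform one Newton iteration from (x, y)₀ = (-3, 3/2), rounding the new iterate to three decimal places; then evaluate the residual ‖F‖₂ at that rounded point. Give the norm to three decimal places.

At (-3, 3/2): F = (23.250, 16.500).
Jacobian J = [[10·x + 3·y^2, 6·x·y - 4·y], [4·x·y + 2·y^2, 2·x^2 + 4·x·y]].
At the point, J = [[-23.250, -33.000], [-13.500, 0.000]] (det J = -445.500).
Solving J·Δ = −F gives Δ = (1.222, -0.157).
Then the next iterate is (x, y)₁ = (-1.778, 1.343).
Re-evaluating at (-1.778, 1.343): F = (5.57846, 5.07743), so ‖F‖₂ = 7.543.

7.543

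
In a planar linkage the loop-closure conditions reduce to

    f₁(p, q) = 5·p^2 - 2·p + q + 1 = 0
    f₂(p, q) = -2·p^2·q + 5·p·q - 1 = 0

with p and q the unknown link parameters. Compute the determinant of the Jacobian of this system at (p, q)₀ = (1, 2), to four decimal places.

J = [[10·p - 2, 1], [-4·p·q + 5·q, -2·p^2 + 5·p]].
At the point, J = [[8.0000, 1.0000], [2.0000, 3.0000]].
det J = 22.0000.

22.0000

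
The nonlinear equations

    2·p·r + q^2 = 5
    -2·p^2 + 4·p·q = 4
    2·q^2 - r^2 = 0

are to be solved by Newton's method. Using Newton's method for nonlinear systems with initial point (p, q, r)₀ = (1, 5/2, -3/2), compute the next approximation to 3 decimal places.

At (1, 5/2, -3/2): F = (-1.750, 4.000, 10.250).
Jacobian J = [[2·r, 2·q, 2·p], [-4·p + 4·q, 4·p, 0], [0, 4·q, -2·r]].
At the point, J = [[-3.000, 5.000, 2.000], [6.000, 4.000, 0.000], [0.000, 10.000, 3.000]] (det J = -6.000).
Solving J·Δ = −F gives Δ = (-13.833, 19.750, -69.250).
Then the next iterate is (p, q, r)₁ = (-12.833, 22.250, -70.750).

(-12.833, 22.250, -70.750)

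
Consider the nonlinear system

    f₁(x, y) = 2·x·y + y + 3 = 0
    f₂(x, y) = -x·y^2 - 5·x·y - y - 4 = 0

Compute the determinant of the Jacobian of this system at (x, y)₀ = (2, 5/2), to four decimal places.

-11.2500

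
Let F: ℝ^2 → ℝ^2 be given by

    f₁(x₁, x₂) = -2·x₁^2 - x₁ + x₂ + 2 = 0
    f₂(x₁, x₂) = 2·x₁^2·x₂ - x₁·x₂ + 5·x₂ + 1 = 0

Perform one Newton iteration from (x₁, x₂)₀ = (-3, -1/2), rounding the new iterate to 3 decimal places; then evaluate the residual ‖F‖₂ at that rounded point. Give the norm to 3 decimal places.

4.576

At (-3, -1/2): F = (-13.500, -12.000).
Jacobian J = [[-4·x₁ - 1, 1], [4·x₁·x₂ - x₂, 2·x₁^2 - x₁ + 5]].
At the point, J = [[11.000, 1.000], [6.500, 26.000]] (det J = 279.500).
Solving J·Δ = −F gives Δ = (1.213, 0.158).
Then the next iterate is (x₁, x₂)₁ = (-1.787, -0.342).
Re-evaluating at (-1.787, -0.342): F = (-2.94174, -3.50542), so ‖F‖₂ = 4.576.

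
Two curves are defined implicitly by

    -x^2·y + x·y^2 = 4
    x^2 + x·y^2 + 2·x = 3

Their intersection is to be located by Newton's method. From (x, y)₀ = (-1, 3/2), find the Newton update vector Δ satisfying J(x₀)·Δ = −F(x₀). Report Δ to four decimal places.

(-0.2593, -2.2778)

At (-1, 3/2): F = (-7.7500, -6.2500).
Jacobian J = [[-2·x·y + y^2, -x^2 + 2·x·y], [2·x + y^2 + 2, 2·x·y]].
At the point, J = [[5.2500, -4.0000], [2.2500, -3.0000]] (det J = -6.7500).
Solving J·Δ = −F gives Δ = (-0.2593, -2.2778).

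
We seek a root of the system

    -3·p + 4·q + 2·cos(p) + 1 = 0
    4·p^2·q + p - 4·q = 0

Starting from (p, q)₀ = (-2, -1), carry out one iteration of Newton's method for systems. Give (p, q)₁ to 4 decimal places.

(-1.0020, -1.2472)

At (-2, -1): F = (2.167706, -14.0000).
Jacobian J = [[-2·sin(p) - 3, 4], [8·p·q + 1, 4·p^2 - 4]].
At the point, J = [[-1.181405, 4.0000], [17.0000, 12.0000]] (det J = -82.176862).
Solving J·Δ = −F gives Δ = (0.9980, -0.2472).
Then the next iterate is (p, q)₁ = (-1.0020, -1.2472).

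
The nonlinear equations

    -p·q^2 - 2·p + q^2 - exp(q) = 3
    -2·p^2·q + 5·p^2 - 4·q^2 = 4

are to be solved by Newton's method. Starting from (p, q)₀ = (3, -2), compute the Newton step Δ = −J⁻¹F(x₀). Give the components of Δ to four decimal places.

(-1.0794, 1.3553)

At (3, -2): F = (-17.135335, 61.0000).
Jacobian J = [[-q^2 - 2, -2·p·q + 2·q - exp(q)], [-4·p·q + 10·p, -2·p^2 - 8·q]].
At the point, J = [[-6.0000, 7.864665], [54.0000, -2.0000]] (det J = -412.691895).
Solving J·Δ = −F gives Δ = (-1.0794, 1.3553).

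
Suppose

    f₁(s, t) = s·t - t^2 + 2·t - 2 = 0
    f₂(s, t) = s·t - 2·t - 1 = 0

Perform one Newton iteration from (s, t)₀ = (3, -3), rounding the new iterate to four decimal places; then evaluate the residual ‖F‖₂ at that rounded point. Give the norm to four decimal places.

At (3, -3): F = (-26.0000, -4.0000).
Jacobian J = [[t, s - 2·t + 2], [t, s - 2]].
At the point, J = [[-3.0000, 11.0000], [-3.0000, 1.0000]] (det J = 30.0000).
Solving J·Δ = −F gives Δ = (-0.6000, 2.2000).
Then the next iterate is (s, t)₁ = (2.4000, -0.8000).
Re-evaluating at (2.4000, -0.8000): F = (-6.1600, -1.3200), so ‖F‖₂ = 6.2998.

6.2998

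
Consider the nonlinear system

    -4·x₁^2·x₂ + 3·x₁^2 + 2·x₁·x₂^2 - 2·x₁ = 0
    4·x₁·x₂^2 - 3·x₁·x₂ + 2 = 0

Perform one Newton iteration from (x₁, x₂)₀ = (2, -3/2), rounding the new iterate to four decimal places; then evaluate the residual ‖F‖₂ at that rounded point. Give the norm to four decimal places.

14.8509

At (2, -3/2): F = (41.0000, 29.0000).
Jacobian J = [[-8·x₁·x₂ + 6·x₁ + 2·x₂^2 - 2, -4·x₁^2 + 4·x₁·x₂], [4·x₂^2 - 3·x₂, 8·x₁·x₂ - 3·x₁]].
At the point, J = [[38.5000, -28.0000], [13.5000, -30.0000]] (det J = -777.0000).
Solving J·Δ = −F gives Δ = (-0.5380, 0.7246).
Then the next iterate is (x₁, x₂)₁ = (1.4620, -0.7754).
Re-evaluating at (1.4620, -0.7754): F = (11.875869, 8.916986), so ‖F‖₂ = 14.8509.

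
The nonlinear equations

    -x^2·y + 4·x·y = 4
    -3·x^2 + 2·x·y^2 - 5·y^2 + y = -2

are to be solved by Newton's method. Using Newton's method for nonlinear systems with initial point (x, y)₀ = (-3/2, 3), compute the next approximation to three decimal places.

At (-3/2, 3): F = (-28.750, -73.750).
Jacobian J = [[-2·x·y + 4·y, -x^2 + 4·x], [-6·x + 2·y^2, 4·x·y - 10·y + 1]].
At the point, J = [[21.000, -8.250], [27.000, -47.000]] (det J = -764.250).
Solving J·Δ = −F gives Δ = (0.972, -1.011).
Then the next iterate is (x, y)₁ = (-0.528, 1.989).

(-0.528, 1.989)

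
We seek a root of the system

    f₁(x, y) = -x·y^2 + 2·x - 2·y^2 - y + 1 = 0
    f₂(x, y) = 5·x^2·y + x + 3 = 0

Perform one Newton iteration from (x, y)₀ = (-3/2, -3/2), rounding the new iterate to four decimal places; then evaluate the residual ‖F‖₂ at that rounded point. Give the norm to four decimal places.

At (-3/2, -3/2): F = (-1.6250, -15.3750).
Jacobian J = [[-y^2 + 2, -2·x·y - 4·y - 1], [10·x·y + 1, 5·x^2]].
At the point, J = [[-0.2500, 0.5000], [23.5000, 11.2500]] (det J = -14.5625).
Solving J·Δ = −F gives Δ = (-0.7275, 2.8863).
Then the next iterate is (x, y)₁ = (-2.2275, 1.3863).
Re-evaluating at (-2.2275, 1.3863): F = (-4.404084, 35.164913), so ‖F‖₂ = 35.4396.

35.4396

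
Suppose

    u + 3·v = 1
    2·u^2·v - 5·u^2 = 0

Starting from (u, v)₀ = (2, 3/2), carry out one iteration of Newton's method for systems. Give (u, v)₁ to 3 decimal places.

(-0.125, 0.375)

At (2, 3/2): F = (5.500, -8.000).
Jacobian J = [[1, 3], [4·u·v - 10·u, 2·u^2]].
At the point, J = [[1.000, 3.000], [-8.000, 8.000]] (det J = 32.000).
Solving J·Δ = −F gives Δ = (-2.125, -1.125).
Then the next iterate is (u, v)₁ = (-0.125, 0.375).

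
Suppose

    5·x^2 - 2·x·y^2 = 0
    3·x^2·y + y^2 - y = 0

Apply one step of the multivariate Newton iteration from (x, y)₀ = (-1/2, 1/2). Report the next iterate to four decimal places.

At (-1/2, 1/2): F = (1.5000, 0.1250).
Jacobian J = [[10·x - 2·y^2, -4·x·y], [6·x·y, 3·x^2 + 2·y - 1]].
At the point, J = [[-5.5000, 1.0000], [-1.5000, 0.7500]] (det J = -2.6250).
Solving J·Δ = −F gives Δ = (0.3810, 0.5952).
Then the next iterate is (x, y)₁ = (-0.1190, 1.0952).

(-0.1190, 1.0952)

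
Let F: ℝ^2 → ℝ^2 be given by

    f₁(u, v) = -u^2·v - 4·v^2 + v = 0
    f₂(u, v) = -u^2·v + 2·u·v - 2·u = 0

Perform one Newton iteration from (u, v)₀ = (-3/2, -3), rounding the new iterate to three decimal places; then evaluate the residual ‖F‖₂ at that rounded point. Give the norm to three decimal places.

At (-3/2, -3): F = (-32.250, 18.750).
Jacobian J = [[-2·u·v, -u^2 - 8·v + 1], [-2·u·v + 2·v - 2, -u^2 + 2·u]].
At the point, J = [[-9.000, 22.750], [-17.000, -5.250]] (det J = 434.000).
Solving J·Δ = −F gives Δ = (0.593, 1.652).
Then the next iterate is (u, v)₁ = (-0.907, -1.348).
Re-evaluating at (-0.907, -1.348): F = (-7.50749, 5.36820), so ‖F‖₂ = 9.229.

9.229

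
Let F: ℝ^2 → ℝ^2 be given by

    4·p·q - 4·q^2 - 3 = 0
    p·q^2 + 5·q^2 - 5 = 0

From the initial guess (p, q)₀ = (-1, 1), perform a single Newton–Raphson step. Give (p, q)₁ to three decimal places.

(1.273, 0.841)

At (-1, 1): F = (-11.000, -1.000).
Jacobian J = [[4·q, 4·p - 8·q], [q^2, 2·p·q + 10·q]].
At the point, J = [[4.000, -12.000], [1.000, 8.000]] (det J = 44.000).
Solving J·Δ = −F gives Δ = (2.273, -0.159).
Then the next iterate is (p, q)₁ = (1.273, 0.841).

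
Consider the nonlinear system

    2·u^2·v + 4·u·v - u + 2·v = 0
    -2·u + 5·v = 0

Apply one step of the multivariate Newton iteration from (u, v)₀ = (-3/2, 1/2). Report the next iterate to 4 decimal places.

(-0.8333, -0.3333)

At (-3/2, 1/2): F = (1.7500, 5.5000).
Jacobian J = [[4·u·v + 4·v - 1, 2·u^2 + 4·u + 2], [-2, 5]].
At the point, J = [[-2.0000, 0.5000], [-2.0000, 5.0000]] (det J = -9.0000).
Solving J·Δ = −F gives Δ = (0.6667, -0.8333).
Then the next iterate is (u, v)₁ = (-0.8333, -0.3333).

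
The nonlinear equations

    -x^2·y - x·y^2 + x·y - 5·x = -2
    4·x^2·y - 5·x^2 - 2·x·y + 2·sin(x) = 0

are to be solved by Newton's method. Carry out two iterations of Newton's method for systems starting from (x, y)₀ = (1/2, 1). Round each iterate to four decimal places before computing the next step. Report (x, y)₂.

(0.4394, 0.3490)

At (1/2, 1): F = (-0.7500, -0.291149).
Jacobian J = [[-2·x·y - y^2 + y - 5, -x^2 - 2·x·y + x], [8·x·y - 10·x - 2·y + 2·cos(x), 4·x^2 - 2·x]].
At the point, J = [[-6.0000, -0.7500], [-1.244835, 0.0000]] (det J = -0.933626).
Solving J·Δ = −F gives Δ = (-0.2339, 0.8711).
Then the next iterate is (x, y)₁ = (0.2661, 1.8711).
Round to (0.2661, 1.8711) and repeat: F = (0.103288, -0.293940), J = [[-7.625715, -0.800509], [-0.490395, -0.248963]].
Δ = (0.1733, -1.5221), so (x, y)₂ = (0.4394, 0.3490).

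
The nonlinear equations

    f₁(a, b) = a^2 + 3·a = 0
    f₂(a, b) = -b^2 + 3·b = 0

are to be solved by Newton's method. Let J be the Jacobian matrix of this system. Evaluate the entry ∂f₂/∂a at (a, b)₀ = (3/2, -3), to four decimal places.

∂f₂/∂a = 0.
At (3/2, -3) this is 0.0000.

0.0000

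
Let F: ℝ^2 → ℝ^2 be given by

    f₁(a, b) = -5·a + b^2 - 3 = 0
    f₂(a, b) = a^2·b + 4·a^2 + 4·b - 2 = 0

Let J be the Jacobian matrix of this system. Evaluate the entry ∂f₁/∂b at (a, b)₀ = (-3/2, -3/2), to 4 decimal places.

∂f₁/∂b = 2·b.
At (-3/2, -3/2) this is -3.0000.

-3.0000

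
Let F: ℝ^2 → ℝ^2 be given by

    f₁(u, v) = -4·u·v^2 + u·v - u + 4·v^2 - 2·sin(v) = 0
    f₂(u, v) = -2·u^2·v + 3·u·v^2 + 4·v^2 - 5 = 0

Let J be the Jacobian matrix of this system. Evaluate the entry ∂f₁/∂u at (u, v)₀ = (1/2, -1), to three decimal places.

-6.000

∂f₁/∂u = -4·v^2 + v - 1.
At (1/2, -1) this is -6.000.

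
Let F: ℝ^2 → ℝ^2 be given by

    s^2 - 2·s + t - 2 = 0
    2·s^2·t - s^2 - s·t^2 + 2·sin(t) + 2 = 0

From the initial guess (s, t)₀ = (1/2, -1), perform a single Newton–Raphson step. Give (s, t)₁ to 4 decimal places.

(6.6606, 8.9106)

At (1/2, -1): F = (-3.7500, -0.932942).
Jacobian J = [[2·s - 2, 1], [4·s·t - 2·s - t^2, 2·s^2 - 2·s·t + 2·cos(t)]].
At the point, J = [[-1.0000, 1.0000], [-4.0000, 2.580605]] (det J = 1.419395).
Solving J·Δ = −F gives Δ = (6.1606, 9.9106).
Then the next iterate is (s, t)₁ = (6.6606, 8.9106).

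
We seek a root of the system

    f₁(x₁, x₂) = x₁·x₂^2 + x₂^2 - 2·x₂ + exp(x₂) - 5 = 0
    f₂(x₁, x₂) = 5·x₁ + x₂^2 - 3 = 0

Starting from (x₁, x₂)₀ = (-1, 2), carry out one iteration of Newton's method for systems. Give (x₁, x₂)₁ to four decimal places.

(0.3807, 1.2741)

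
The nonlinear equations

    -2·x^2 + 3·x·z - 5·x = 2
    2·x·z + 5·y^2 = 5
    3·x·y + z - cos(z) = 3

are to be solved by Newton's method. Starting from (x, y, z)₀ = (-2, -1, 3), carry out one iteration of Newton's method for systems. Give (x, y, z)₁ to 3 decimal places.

(-9.396, 0.479, -14.792)

At (-2, -1, 3): F = (-18.000, -12.000, 6.98999).
Jacobian J = [[-4·x + 3·z - 5, 0, 3·x], [2·z, 10·y, 2·x], [3·y, 3·x, sin(z) + 1]].
At the point, J = [[12.000, 0.000, -6.000], [6.000, -10.000, -4.000], [-3.000, -6.000, 1.14112]] (det J = -28.93440).
Solving J·Δ = −F gives Δ = (-7.396, 1.479, -17.792).
Then the next iterate is (x, y, z)₁ = (-9.396, 0.479, -14.792).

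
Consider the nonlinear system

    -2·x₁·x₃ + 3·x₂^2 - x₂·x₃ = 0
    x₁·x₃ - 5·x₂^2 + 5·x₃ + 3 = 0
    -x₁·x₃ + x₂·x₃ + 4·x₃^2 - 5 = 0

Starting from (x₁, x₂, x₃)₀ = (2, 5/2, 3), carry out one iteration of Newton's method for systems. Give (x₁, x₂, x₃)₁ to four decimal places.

At (2, 5/2, 3): F = (-0.7500, -7.2500, 32.5000).
Jacobian J = [[-2·x₃, 6·x₂ - x₃, -2·x₁ - x₂], [x₃, -10·x₂, x₁ + 5], [-x₃, x₃, -x₁ + x₂ + 8·x₃]].
At the point, J = [[-6.0000, 12.0000, -6.5000], [3.0000, -25.0000, 7.0000], [-3.0000, 3.0000, 24.5000]] (det J = 3096.0000).
Solving J·Δ = −F gives Δ = (-0.0635, -0.6490, -1.2548).
Then the next iterate is (x₁, x₂, x₃)₁ = (1.9365, 1.8510, 1.7452).

(1.9365, 1.8510, 1.7452)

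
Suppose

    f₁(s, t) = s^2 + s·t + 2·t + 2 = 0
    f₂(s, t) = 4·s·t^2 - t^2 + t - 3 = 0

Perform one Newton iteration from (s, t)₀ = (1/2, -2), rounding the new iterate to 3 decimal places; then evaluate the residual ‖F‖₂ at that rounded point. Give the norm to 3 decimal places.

At (1/2, -2): F = (-2.750, -1.000).
Jacobian J = [[2·s + t, s + 2], [4·t^2, 8·s·t - 2·t + 1]].
At the point, J = [[-1.000, 2.500], [16.000, -3.000]] (det J = -37.000).
Solving J·Δ = −F gives Δ = (0.291, 1.216).
Then the next iterate is (s, t)₁ = (0.791, -0.784).
Re-evaluating at (0.791, -0.784): F = (0.43754, -2.45388), so ‖F‖₂ = 2.493.

2.493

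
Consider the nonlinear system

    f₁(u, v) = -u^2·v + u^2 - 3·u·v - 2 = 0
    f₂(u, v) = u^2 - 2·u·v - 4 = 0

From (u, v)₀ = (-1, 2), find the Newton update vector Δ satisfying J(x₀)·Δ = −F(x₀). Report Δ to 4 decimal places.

At (-1, 2): F = (3.0000, 1.0000).
Jacobian J = [[-2·u·v + 2·u - 3·v, -u^2 - 3·u], [2·u - 2·v, -2·u]].
At the point, J = [[-4.0000, 2.0000], [-6.0000, 2.0000]] (det J = 4.0000).
Solving J·Δ = −F gives Δ = (-1.0000, -3.5000).

(-1.0000, -3.5000)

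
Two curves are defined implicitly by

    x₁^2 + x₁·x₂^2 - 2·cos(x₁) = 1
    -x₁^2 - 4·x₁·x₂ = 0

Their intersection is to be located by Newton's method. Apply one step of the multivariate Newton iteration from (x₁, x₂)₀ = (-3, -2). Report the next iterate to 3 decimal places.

At (-3, -2): F = (-2.02002, -33.000).
Jacobian J = [[2·x₁ + x₂^2 + 2·sin(x₁), 2·x₁·x₂], [-2·x₁ - 4·x₂, -4·x₁]].
At the point, J = [[-2.28224, 12.000], [14.000, 12.000]] (det J = -195.38688).
Solving J·Δ = −F gives Δ = (1.903, 0.530).
Then the next iterate is (x₁, x₂)₁ = (-1.097, -1.470).

(-1.097, -1.470)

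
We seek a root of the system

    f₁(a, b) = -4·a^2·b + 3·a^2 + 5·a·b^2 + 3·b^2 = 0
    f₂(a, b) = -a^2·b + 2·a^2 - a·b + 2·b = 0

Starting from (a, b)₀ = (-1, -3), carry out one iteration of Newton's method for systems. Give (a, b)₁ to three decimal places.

At (-1, -3): F = (-3.000, -4.000).
Jacobian J = [[-8·a·b + 6·a + 5·b^2, -4·a^2 + 10·a·b + 6·b], [-2·a·b + 4·a - b, -a^2 - a + 2]].
At the point, J = [[15.000, 8.000], [-7.000, 2.000]] (det J = 86.000).
Solving J·Δ = −F gives Δ = (-0.302, 0.942).
Then the next iterate is (a, b)₁ = (-1.302, -2.058).

(-1.302, -2.058)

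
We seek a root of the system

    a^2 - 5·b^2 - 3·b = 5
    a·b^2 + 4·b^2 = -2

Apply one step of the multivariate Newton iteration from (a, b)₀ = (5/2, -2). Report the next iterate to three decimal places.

(1.770, -1.035)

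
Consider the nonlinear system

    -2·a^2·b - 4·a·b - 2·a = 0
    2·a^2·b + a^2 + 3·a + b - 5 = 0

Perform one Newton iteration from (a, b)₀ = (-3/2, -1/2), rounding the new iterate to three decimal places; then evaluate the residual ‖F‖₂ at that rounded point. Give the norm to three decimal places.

4.964

At (-3/2, -1/2): F = (2.250, -10.000).
Jacobian J = [[-4·a·b - 4·b - 2, -2·a^2 - 4·a], [4·a·b + 2·a + 3, 2·a^2 + 1]].
At the point, J = [[-3.000, 1.500], [3.000, 5.500]] (det J = -21.000).
Solving J·Δ = −F gives Δ = (1.304, 1.107).
Then the next iterate is (a, b)₁ = (-0.196, 0.607).
Re-evaluating at (-0.196, 0.607): F = (0.82125, -4.89595), so ‖F‖₂ = 4.964.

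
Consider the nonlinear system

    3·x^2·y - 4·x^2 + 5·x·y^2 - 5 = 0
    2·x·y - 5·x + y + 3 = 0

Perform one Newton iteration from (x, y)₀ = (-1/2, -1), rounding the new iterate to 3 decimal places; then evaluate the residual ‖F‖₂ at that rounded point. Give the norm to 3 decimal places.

At (-1/2, -1): F = (-9.250, 5.500).
Jacobian J = [[6·x·y - 8·x + 5·y^2, 3·x^2 + 10·x·y], [2·y - 5, 2·x + 1]].
At the point, J = [[12.000, 5.750], [-7.000, 0.000]] (det J = 40.250).
Solving J·Δ = −F gives Δ = (0.786, -0.031).
Then the next iterate is (x, y)₁ = (0.286, -1.031).
Re-evaluating at (0.286, -1.031): F = (-4.06014, -0.05073), so ‖F‖₂ = 4.060.

4.060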